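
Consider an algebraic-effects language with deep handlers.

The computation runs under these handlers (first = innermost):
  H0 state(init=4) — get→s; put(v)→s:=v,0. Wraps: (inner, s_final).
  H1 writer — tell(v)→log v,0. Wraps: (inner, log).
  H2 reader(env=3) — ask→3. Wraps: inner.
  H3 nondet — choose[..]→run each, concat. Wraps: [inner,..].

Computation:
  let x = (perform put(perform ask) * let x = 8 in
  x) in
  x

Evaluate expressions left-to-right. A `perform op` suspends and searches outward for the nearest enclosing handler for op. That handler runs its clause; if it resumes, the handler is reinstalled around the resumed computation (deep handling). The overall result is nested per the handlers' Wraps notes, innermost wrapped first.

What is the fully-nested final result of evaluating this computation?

Answer: [((0, 3), ())]

Step-by-step:
ask @ H2 ⇒ 3
put(3) @ H0 ⇒ s:=3
H0 returns (0, 3)
H1 returns ((0, 3), ())
H2 returns ((0, 3), ())
H3 returns [((0, 3), ())]
= [((0, 3), ())]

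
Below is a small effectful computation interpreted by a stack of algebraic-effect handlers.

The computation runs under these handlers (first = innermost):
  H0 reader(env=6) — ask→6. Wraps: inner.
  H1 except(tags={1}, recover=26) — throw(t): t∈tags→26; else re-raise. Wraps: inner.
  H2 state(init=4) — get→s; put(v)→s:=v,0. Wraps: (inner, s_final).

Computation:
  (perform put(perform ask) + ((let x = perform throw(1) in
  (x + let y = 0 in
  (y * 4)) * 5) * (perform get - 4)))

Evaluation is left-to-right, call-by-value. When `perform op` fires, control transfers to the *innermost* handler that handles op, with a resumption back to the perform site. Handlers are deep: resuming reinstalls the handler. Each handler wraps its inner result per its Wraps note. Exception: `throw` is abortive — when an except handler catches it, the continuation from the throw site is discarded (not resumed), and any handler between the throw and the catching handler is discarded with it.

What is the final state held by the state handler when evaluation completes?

Answer: 6

Working:
ask @ H0 ⇒ 6
put(6) @ H2 ⇒ s:=6
throw(1) @ H1 caught ⇒ 26
H2 returns (26, 6)
= (26, 6)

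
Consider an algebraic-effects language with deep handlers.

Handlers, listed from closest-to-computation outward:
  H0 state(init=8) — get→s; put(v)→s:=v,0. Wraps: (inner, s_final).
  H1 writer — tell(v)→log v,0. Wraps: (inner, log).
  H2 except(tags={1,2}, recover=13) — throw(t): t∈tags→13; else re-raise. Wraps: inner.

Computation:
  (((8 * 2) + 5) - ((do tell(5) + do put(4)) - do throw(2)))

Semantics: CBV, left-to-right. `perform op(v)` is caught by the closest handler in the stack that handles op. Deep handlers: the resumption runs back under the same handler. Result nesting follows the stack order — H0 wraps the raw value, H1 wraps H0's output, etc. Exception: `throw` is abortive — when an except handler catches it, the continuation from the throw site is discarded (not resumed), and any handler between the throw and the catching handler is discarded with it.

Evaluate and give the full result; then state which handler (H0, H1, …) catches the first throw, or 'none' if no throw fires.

Working:
tell(5) @ H1 ⇒ log+=5
put(4) @ H0 ⇒ s:=4
throw(2) @ H2 caught ⇒ 13
= 13

Answer: 13 ; first throw caught by: H2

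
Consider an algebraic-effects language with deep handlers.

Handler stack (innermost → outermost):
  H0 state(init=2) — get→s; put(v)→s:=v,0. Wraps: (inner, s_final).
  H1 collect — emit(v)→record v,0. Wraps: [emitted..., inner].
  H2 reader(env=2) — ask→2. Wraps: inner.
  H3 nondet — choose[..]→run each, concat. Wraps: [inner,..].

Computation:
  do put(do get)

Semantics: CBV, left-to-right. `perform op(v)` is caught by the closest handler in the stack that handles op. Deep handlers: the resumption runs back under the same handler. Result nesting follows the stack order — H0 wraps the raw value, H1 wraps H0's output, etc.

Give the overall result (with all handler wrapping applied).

Step-by-step:
get @ H0 ⇒ 2
put(2) @ H0 ⇒ s:=2
H0 returns (0, 2)
H1 returns [(0, 2)]
H2 returns [(0, 2)]
H3 returns [[(0, 2)]]
= [[(0, 2)]]

Answer: [[(0, 2)]]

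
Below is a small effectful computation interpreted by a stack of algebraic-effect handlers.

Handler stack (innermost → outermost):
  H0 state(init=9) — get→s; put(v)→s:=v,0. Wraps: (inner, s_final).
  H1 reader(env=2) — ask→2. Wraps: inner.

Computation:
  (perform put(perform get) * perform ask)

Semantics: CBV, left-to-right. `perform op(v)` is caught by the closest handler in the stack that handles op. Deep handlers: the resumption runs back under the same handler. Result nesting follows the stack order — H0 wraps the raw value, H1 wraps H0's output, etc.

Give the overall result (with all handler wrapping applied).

Answer: (0, 9)

Step-by-step:
get @ H0 ⇒ 9
put(9) @ H0 ⇒ s:=9
ask @ H1 ⇒ 2
H0 returns (0, 9)
H1 returns (0, 9)
= (0, 9)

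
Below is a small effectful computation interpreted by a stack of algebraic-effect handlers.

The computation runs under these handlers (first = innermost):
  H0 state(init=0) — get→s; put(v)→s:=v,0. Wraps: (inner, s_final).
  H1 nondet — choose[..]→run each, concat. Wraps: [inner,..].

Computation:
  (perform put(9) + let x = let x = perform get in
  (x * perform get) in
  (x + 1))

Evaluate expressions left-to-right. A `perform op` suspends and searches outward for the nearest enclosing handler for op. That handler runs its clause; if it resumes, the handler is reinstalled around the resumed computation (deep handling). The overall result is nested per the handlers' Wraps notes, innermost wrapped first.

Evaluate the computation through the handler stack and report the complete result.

Working:
put(9) @ H0 ⇒ s:=9
get @ H0 ⇒ 9
get @ H0 ⇒ 9
H0 returns (82, 9)
H1 returns [(82, 9)]
= [(82, 9)]

Answer: [(82, 9)]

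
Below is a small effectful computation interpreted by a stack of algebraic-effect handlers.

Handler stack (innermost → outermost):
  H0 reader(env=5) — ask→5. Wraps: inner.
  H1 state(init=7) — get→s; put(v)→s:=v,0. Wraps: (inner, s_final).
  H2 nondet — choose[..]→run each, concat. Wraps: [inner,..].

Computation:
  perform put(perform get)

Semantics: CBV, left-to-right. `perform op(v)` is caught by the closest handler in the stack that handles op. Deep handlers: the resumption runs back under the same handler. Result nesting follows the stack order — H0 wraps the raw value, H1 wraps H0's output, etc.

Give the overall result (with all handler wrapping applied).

Working:
get @ H1 ⇒ 7
put(7) @ H1 ⇒ s:=7
H0 returns 0
H1 returns (0, 7)
H2 returns [(0, 7)]
= [(0, 7)]

Answer: [(0, 7)]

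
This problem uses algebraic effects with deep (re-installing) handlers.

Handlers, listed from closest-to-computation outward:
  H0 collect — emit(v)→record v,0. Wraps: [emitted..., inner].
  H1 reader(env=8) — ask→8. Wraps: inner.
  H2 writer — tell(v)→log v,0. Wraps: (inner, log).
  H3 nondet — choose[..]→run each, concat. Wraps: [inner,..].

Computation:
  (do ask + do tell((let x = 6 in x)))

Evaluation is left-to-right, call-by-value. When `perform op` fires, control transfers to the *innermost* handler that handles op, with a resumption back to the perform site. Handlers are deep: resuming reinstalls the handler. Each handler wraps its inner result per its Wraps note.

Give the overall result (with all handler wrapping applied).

Answer: [([8], (6))]

Working:
ask @ H1 ⇒ 8
tell(6) @ H2 ⇒ log+=6
H0 returns [8]
H1 returns [8]
H2 returns ([8], (6))
H3 returns [([8], (6))]
= [([8], (6))]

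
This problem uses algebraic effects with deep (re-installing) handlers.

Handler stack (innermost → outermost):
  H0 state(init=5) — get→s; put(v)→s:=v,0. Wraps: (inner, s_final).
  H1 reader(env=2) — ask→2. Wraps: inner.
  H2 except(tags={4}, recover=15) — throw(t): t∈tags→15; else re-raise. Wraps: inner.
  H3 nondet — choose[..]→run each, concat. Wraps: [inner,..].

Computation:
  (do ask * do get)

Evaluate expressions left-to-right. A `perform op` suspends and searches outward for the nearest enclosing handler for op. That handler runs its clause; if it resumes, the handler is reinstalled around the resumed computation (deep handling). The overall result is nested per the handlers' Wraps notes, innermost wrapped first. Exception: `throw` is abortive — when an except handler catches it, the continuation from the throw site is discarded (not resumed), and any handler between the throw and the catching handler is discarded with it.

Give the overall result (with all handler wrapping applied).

Evaluation trace:
ask @ H1 ⇒ 2
get @ H0 ⇒ 5
H0 returns (10, 5)
H1 returns (10, 5)
H2 returns (10, 5)
H3 returns [(10, 5)]
= [(10, 5)]

Answer: [(10, 5)]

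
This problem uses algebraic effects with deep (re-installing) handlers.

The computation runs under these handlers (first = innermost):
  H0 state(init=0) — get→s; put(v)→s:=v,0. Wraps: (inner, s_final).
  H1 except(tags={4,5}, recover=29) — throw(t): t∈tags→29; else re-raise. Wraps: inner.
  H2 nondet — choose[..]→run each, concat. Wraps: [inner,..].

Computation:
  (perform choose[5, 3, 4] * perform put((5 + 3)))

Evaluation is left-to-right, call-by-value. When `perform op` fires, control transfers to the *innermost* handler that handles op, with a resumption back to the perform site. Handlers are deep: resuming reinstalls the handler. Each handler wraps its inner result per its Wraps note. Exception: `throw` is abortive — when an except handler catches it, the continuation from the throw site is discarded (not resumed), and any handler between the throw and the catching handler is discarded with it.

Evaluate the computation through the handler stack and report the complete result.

Answer: [(0, 8), (0, 8), (0, 8)]

Evaluation trace:
choose[5, 3, 4] @ H2
  branch[0] choose=5:
    put(8) @ H0 ⇒ s:=8
    H0 returns (0, 8)
    H1 returns (0, 8)
    H2 returns [(0, 8)]
  branch[1] choose=3:
    put(8) @ H0 ⇒ s:=8
    H0 returns (0, 8)
    H1 returns (0, 8)
    H2 returns [(0, 8)]
  branch[2] choose=4:
    put(8) @ H0 ⇒ s:=8
    H0 returns (0, 8)
    H1 returns (0, 8)
    H2 returns [(0, 8)]
= [(0, 8), (0, 8), (0, 8)]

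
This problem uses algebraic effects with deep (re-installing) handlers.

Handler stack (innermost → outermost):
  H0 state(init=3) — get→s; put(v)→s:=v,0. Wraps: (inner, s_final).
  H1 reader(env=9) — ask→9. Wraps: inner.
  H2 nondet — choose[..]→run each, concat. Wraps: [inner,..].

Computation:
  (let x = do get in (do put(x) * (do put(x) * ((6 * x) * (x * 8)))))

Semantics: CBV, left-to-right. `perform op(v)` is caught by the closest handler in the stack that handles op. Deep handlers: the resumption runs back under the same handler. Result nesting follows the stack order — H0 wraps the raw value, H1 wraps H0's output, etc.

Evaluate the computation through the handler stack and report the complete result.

Answer: [(0, 3)]

Step-by-step:
get @ H0 ⇒ 3
put(3) @ H0 ⇒ s:=3
put(3) @ H0 ⇒ s:=3
H0 returns (0, 3)
H1 returns (0, 3)
H2 returns [(0, 3)]
= [(0, 3)]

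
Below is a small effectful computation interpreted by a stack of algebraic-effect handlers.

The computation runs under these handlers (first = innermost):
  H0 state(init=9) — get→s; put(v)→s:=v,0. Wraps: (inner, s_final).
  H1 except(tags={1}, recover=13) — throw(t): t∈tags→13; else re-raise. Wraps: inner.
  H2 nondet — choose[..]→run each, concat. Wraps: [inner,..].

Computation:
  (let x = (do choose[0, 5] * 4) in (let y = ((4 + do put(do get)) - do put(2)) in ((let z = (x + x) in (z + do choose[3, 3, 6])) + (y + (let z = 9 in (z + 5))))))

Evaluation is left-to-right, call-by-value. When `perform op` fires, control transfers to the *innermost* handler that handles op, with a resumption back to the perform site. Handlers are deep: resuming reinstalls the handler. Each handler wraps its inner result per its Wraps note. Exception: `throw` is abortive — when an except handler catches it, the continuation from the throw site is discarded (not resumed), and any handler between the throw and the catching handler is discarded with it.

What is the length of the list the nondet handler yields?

Answer: 6

Working:
choose[0, 5] @ H2
  branch[0] choose=0:
    get @ H0 ⇒ 9
    put(9) @ H0 ⇒ s:=9
    put(2) @ H0 ⇒ s:=2
    choose[3, 3, 6] @ H2
      branch[0] choose=3:
        H0 returns (21, 2)
        H1 returns (21, 2)
        H2 returns [(21, 2)]
      branch[1] choose=3:
        H0 returns (21, 2)
        H1 returns (21, 2)
        H2 returns [(21, 2)]
      branch[2] choose=6:
        H0 returns (24, 2)
        H1 returns (24, 2)
        H2 returns [(24, 2)]
  branch[1] choose=5:
    get @ H0 ⇒ 9
    put(9) @ H0 ⇒ s:=9
    put(2) @ H0 ⇒ s:=2
    choose[3, 3, 6] @ H2
      branch[0] choose=3:
        H0 returns (61, 2)
        H1 returns (61, 2)
        H2 returns [(61, 2)]
      branch[1] choose=3:
        H0 returns (61, 2)
        H1 returns (61, 2)
        H2 returns [(61, 2)]
      branch[2] choose=6:
        H0 returns (64, 2)
        H1 returns (64, 2)
        H2 returns [(64, 2)]
= [(21, 2), (21, 2), (24, 2), (61, 2), (61, 2), (64, 2)]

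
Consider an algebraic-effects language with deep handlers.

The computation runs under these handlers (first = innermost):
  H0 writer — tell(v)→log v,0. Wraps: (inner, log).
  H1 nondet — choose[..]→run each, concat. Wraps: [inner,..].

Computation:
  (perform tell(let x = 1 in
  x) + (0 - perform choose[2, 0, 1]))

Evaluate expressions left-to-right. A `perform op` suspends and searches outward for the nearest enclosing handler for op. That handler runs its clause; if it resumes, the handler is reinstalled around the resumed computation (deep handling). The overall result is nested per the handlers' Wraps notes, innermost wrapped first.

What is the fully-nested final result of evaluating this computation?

Answer: [(-2, (1)), (0, (1)), (-1, (1))]

Evaluation trace:
tell(1) @ H0 ⇒ log+=1
choose[2, 0, 1] @ H1
  branch[0] choose=2:
    H0 returns (-2, (1))
    H1 returns [(-2, (1))]
  branch[1] choose=0:
    H0 returns (0, (1))
    H1 returns [(0, (1))]
  branch[2] choose=1:
    H0 returns (-1, (1))
    H1 returns [(-1, (1))]
= [(-2, (1)), (0, (1)), (-1, (1))]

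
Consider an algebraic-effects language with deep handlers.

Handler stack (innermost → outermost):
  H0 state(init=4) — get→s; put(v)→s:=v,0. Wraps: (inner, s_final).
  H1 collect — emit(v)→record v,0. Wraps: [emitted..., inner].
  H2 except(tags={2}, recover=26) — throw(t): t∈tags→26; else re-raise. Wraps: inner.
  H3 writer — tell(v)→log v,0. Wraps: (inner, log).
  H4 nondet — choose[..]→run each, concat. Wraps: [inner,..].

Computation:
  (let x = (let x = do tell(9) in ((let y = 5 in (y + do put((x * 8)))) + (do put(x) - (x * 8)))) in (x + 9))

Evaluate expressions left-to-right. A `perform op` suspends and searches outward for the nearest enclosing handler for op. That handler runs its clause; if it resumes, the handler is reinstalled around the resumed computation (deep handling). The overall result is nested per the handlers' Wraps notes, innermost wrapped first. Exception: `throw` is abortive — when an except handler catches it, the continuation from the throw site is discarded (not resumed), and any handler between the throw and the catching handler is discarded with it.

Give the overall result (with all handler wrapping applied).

Working:
tell(9) @ H3 ⇒ log+=9
put(0) @ H0 ⇒ s:=0
put(0) @ H0 ⇒ s:=0
H0 returns (14, 0)
H1 returns [(14, 0)]
H2 returns [(14, 0)]
H3 returns ([(14, 0)], (9))
H4 returns [([(14, 0)], (9))]
= [([(14, 0)], (9))]

Answer: [([(14, 0)], (9))]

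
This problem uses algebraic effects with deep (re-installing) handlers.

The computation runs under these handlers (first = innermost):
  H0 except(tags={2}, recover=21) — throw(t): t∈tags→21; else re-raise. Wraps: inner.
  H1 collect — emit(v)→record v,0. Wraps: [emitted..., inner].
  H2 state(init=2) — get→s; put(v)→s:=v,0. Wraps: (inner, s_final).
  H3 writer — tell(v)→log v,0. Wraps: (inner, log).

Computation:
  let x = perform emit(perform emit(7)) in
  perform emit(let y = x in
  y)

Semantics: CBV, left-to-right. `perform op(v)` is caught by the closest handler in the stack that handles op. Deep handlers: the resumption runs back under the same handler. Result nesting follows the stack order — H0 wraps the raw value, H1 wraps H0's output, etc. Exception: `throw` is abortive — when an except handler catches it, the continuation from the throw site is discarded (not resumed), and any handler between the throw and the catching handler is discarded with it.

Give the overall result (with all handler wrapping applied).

Working:
emit(7) @ H1 ⇒ out+=7
emit(0) @ H1 ⇒ out+=0
emit(0) @ H1 ⇒ out+=0
H0 returns 0
H1 returns [7, 0, 0, 0]
H2 returns ([7, 0, 0, 0], 2)
H3 returns (([7, 0, 0, 0], 2), ())
= (([7, 0, 0, 0], 2), ())

Answer: (([7, 0, 0, 0], 2), ())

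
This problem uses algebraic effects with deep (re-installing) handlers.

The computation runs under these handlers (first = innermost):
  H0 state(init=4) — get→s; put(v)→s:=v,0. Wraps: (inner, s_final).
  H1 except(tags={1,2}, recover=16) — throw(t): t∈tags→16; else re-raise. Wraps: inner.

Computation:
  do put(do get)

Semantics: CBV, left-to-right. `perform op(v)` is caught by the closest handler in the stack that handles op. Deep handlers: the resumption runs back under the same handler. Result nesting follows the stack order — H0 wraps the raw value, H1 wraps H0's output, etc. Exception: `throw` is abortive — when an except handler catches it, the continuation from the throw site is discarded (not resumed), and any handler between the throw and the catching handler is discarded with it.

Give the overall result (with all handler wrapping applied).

Evaluation trace:
get @ H0 ⇒ 4
put(4) @ H0 ⇒ s:=4
H0 returns (0, 4)
H1 returns (0, 4)
= (0, 4)

Answer: (0, 4)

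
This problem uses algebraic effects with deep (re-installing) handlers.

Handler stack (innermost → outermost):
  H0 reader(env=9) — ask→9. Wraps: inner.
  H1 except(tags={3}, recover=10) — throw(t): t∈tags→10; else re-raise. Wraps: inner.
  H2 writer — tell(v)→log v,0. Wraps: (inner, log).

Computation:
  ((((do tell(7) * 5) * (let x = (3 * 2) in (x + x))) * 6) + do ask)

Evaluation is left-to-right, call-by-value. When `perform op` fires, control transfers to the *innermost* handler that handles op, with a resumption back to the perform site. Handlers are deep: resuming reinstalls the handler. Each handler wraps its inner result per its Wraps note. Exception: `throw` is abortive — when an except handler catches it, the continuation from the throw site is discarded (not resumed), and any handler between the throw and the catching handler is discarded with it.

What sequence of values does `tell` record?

Step-by-step:
tell(7) @ H2 ⇒ log+=7
ask @ H0 ⇒ 9
H0 returns 9
H1 returns 9
H2 returns (9, (7))
= (9, (7))

Answer: (7)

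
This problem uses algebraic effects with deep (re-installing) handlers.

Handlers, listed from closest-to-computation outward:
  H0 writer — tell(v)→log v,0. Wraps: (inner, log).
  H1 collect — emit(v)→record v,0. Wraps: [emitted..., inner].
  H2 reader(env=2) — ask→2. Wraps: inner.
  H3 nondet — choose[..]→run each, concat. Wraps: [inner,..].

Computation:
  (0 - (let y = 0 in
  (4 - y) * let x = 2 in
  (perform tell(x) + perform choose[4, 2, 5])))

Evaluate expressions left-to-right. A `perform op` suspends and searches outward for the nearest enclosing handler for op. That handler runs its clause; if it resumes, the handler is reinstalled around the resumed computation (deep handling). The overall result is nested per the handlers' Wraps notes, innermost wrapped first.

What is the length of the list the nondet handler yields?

Answer: 3

Working:
tell(2) @ H0 ⇒ log+=2
choose[4, 2, 5] @ H3
  branch[0] choose=4:
    H0 returns (-16, (2))
    H1 returns [(-16, (2))]
    H2 returns [(-16, (2))]
    H3 returns [[(-16, (2))]]
  branch[1] choose=2:
    H0 returns (-8, (2))
    H1 returns [(-8, (2))]
    H2 returns [(-8, (2))]
    H3 returns [[(-8, (2))]]
  branch[2] choose=5:
    H0 returns (-20, (2))
    H1 returns [(-20, (2))]
    H2 returns [(-20, (2))]
    H3 returns [[(-20, (2))]]
= [[(-16, (2))], [(-8, (2))], [(-20, (2))]]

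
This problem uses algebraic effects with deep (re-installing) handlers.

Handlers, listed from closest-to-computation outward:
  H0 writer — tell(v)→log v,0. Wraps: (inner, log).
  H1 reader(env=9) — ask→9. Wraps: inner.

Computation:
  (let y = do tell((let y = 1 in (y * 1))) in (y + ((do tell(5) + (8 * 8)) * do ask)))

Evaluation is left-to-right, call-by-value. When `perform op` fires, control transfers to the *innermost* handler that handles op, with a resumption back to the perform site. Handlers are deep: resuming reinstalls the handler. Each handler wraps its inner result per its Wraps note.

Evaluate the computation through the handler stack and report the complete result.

Answer: (576, (1, 5))

Step-by-step:
tell(1) @ H0 ⇒ log+=1
tell(5) @ H0 ⇒ log+=5
ask @ H1 ⇒ 9
H0 returns (576, (1, 5))
H1 returns (576, (1, 5))
= (576, (1, 5))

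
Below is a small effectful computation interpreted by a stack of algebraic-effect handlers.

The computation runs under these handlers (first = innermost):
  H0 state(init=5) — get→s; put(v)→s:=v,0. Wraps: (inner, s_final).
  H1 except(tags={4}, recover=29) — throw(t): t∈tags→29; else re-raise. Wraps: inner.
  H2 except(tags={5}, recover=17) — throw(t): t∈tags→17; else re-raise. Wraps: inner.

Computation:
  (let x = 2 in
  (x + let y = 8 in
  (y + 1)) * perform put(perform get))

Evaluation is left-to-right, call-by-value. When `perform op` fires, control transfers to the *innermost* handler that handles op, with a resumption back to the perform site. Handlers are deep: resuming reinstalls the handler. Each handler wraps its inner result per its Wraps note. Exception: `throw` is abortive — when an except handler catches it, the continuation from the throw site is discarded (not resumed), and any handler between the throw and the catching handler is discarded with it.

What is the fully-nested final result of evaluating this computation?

Step-by-step:
get @ H0 ⇒ 5
put(5) @ H0 ⇒ s:=5
H0 returns (0, 5)
H1 returns (0, 5)
H2 returns (0, 5)
= (0, 5)

Answer: (0, 5)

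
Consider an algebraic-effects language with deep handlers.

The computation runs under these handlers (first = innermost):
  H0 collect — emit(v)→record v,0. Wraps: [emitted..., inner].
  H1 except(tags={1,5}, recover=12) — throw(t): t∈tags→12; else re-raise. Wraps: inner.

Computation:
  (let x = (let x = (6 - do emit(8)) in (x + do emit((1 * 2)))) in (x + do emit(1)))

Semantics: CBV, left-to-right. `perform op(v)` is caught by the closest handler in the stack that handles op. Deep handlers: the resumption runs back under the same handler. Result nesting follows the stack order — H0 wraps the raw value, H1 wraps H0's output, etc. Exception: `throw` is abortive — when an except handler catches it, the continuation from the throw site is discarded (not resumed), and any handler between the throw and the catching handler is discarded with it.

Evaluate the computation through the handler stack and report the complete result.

Answer: [8, 2, 1, 6]

Evaluation trace:
emit(8) @ H0 ⇒ out+=8
emit(2) @ H0 ⇒ out+=2
emit(1) @ H0 ⇒ out+=1
H0 returns [8, 2, 1, 6]
H1 returns [8, 2, 1, 6]
= [8, 2, 1, 6]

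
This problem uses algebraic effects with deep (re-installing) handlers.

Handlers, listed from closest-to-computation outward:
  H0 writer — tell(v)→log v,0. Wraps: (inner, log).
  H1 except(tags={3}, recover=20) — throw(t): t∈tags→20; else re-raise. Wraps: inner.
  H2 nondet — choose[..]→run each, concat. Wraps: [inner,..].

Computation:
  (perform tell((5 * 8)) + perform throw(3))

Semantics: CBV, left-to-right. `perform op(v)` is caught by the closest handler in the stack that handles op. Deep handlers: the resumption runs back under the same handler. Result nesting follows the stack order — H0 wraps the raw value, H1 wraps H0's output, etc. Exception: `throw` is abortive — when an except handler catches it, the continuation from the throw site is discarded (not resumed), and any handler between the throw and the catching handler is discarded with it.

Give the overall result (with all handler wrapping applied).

Answer: [20]

Working:
tell(40) @ H0 ⇒ log+=40
throw(3) @ H1 caught ⇒ 20
H2 returns [20]
= [20]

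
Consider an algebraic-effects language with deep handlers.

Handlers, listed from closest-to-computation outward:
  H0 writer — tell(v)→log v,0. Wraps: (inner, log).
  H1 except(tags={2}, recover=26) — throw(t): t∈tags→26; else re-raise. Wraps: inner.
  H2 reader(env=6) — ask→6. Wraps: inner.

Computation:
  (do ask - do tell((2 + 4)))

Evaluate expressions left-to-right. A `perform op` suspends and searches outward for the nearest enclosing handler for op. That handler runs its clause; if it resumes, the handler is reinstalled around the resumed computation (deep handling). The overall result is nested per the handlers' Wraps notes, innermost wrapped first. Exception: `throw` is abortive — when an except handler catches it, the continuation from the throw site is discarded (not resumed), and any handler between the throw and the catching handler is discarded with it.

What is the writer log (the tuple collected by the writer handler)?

Step-by-step:
ask @ H2 ⇒ 6
tell(6) @ H0 ⇒ log+=6
H0 returns (6, (6))
H1 returns (6, (6))
H2 returns (6, (6))
= (6, (6))

Answer: (6)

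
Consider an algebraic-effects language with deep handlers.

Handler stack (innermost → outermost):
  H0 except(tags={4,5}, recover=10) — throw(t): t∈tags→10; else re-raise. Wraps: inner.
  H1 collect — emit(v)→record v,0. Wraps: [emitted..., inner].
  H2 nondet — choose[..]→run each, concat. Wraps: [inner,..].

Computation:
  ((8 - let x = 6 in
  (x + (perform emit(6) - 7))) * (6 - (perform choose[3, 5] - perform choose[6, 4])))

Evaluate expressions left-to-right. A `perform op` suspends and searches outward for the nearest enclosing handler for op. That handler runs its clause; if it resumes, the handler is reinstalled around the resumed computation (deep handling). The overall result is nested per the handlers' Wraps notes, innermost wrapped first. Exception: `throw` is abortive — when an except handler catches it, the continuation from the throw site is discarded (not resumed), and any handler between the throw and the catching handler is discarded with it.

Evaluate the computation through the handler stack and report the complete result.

Answer: [[6, 81], [6, 63], [6, 63], [6, 45]]

Evaluation trace:
emit(6) @ H1 ⇒ out+=6
choose[3, 5] @ H2
  branch[0] choose=3:
    choose[6, 4] @ H2
      branch[0] choose=6:
        H0 returns 81
        H1 returns [6, 81]
        H2 returns [[6, 81]]
      branch[1] choose=4:
        H0 returns 63
        H1 returns [6, 63]
        H2 returns [[6, 63]]
  branch[1] choose=5:
    choose[6, 4] @ H2
      branch[0] choose=6:
        H0 returns 63
        H1 returns [6, 63]
        H2 returns [[6, 63]]
      branch[1] choose=4:
        H0 returns 45
        H1 returns [6, 45]
        H2 returns [[6, 45]]
= [[6, 81], [6, 63], [6, 63], [6, 45]]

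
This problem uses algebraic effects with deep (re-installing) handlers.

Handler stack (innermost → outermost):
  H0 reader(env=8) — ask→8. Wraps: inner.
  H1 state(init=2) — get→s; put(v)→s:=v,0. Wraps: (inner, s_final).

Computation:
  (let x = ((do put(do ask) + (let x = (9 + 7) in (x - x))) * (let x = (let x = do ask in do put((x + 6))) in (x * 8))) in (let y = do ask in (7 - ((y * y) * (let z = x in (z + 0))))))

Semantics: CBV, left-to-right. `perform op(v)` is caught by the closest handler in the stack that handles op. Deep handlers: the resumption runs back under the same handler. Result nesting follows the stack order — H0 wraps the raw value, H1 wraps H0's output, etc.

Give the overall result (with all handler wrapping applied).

Evaluation trace:
ask @ H0 ⇒ 8
put(8) @ H1 ⇒ s:=8
ask @ H0 ⇒ 8
put(14) @ H1 ⇒ s:=14
ask @ H0 ⇒ 8
H0 returns 7
H1 returns (7, 14)
= (7, 14)

Answer: (7, 14)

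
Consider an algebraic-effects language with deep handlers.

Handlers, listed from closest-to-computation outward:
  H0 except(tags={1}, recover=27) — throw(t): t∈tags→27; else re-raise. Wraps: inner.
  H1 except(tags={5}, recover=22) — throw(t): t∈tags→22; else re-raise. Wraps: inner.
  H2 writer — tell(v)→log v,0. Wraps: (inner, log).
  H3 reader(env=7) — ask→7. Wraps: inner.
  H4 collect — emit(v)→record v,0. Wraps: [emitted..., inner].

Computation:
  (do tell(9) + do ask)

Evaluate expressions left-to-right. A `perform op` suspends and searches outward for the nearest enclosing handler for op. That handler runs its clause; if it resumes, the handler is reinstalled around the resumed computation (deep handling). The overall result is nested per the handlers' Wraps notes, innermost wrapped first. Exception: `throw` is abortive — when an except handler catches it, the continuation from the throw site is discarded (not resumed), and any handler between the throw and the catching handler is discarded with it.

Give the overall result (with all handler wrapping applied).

Answer: [(7, (9))]

Evaluation trace:
tell(9) @ H2 ⇒ log+=9
ask @ H3 ⇒ 7
H0 returns 7
H1 returns 7
H2 returns (7, (9))
H3 returns (7, (9))
H4 returns [(7, (9))]
= [(7, (9))]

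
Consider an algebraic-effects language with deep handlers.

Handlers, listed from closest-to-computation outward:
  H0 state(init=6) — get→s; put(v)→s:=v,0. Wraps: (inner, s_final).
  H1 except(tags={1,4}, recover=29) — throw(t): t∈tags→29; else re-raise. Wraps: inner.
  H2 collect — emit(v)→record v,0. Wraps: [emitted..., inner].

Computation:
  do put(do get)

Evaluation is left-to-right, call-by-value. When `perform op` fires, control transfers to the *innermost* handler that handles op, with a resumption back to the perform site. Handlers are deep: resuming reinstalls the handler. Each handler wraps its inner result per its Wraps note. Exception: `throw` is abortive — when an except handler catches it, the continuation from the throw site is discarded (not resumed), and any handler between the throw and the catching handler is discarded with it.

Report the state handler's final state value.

Answer: 6

Working:
get @ H0 ⇒ 6
put(6) @ H0 ⇒ s:=6
H0 returns (0, 6)
H1 returns (0, 6)
H2 returns [(0, 6)]
= [(0, 6)]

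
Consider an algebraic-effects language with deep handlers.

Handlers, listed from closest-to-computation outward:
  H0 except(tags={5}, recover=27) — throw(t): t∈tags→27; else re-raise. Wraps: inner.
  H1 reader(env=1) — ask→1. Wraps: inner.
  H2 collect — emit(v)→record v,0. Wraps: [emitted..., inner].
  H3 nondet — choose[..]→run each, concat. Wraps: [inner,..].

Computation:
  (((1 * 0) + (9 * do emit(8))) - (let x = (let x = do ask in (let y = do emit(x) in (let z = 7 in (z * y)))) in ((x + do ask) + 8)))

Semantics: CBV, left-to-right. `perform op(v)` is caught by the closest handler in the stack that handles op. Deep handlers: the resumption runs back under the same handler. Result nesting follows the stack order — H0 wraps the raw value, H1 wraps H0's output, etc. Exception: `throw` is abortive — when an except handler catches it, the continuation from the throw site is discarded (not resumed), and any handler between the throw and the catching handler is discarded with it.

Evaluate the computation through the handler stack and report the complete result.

Answer: [[8, 1, -9]]

Step-by-step:
emit(8) @ H2 ⇒ out+=8
ask @ H1 ⇒ 1
emit(1) @ H2 ⇒ out+=1
ask @ H1 ⇒ 1
H0 returns -9
H1 returns -9
H2 returns [8, 1, -9]
H3 returns [[8, 1, -9]]
= [[8, 1, -9]]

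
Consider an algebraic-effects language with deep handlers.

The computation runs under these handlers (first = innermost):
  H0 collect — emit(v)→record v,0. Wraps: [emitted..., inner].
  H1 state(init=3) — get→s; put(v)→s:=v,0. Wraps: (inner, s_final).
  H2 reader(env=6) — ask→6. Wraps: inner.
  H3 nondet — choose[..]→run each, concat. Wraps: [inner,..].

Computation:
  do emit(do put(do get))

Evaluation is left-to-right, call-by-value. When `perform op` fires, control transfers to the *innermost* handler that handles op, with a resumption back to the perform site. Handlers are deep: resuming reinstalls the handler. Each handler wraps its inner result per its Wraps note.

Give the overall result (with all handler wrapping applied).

Working:
get @ H1 ⇒ 3
put(3) @ H1 ⇒ s:=3
emit(0) @ H0 ⇒ out+=0
H0 returns [0, 0]
H1 returns ([0, 0], 3)
H2 returns ([0, 0], 3)
H3 returns [([0, 0], 3)]
= [([0, 0], 3)]

Answer: [([0, 0], 3)]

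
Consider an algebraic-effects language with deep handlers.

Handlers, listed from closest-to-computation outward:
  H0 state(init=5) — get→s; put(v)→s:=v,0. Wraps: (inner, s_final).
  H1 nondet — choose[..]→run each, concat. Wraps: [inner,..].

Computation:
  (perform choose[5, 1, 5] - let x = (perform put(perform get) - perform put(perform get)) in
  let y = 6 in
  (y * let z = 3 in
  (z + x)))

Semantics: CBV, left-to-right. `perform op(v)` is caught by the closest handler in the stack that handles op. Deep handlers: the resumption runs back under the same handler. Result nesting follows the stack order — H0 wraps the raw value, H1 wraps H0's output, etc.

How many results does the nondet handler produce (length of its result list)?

Evaluation trace:
choose[5, 1, 5] @ H1
  branch[0] choose=5:
    get @ H0 ⇒ 5
    put(5) @ H0 ⇒ s:=5
    get @ H0 ⇒ 5
    put(5) @ H0 ⇒ s:=5
    H0 returns (-13, 5)
    H1 returns [(-13, 5)]
  branch[1] choose=1:
    get @ H0 ⇒ 5
    put(5) @ H0 ⇒ s:=5
    get @ H0 ⇒ 5
    put(5) @ H0 ⇒ s:=5
    H0 returns (-17, 5)
    H1 returns [(-17, 5)]
  branch[2] choose=5:
    get @ H0 ⇒ 5
    put(5) @ H0 ⇒ s:=5
    get @ H0 ⇒ 5
    put(5) @ H0 ⇒ s:=5
    H0 returns (-13, 5)
    H1 returns [(-13, 5)]
= [(-13, 5), (-17, 5), (-13, 5)]

Answer: 3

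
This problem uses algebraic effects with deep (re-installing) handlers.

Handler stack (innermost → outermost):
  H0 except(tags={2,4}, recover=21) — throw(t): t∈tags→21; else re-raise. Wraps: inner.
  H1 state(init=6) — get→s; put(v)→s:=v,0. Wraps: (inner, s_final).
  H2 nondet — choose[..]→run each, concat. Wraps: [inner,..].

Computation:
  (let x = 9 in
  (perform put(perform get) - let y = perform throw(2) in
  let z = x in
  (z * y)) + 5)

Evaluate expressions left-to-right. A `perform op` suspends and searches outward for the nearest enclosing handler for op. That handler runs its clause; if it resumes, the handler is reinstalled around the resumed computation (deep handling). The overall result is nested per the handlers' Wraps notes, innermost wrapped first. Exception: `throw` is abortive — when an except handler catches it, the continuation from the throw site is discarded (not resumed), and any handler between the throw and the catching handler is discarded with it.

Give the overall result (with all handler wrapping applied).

Working:
get @ H1 ⇒ 6
put(6) @ H1 ⇒ s:=6
throw(2) @ H0 caught ⇒ 21
H1 returns (21, 6)
H2 returns [(21, 6)]
= [(21, 6)]

Answer: [(21, 6)]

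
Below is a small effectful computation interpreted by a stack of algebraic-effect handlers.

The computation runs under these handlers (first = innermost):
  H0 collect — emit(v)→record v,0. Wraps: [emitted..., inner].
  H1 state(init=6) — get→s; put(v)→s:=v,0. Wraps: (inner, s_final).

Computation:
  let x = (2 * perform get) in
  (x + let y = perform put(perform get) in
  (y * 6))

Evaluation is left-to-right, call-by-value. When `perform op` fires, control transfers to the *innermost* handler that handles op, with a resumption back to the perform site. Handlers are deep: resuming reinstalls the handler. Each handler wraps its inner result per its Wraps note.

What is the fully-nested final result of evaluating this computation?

Answer: ([12], 6)

Working:
get @ H1 ⇒ 6
get @ H1 ⇒ 6
put(6) @ H1 ⇒ s:=6
H0 returns [12]
H1 returns ([12], 6)
= ([12], 6)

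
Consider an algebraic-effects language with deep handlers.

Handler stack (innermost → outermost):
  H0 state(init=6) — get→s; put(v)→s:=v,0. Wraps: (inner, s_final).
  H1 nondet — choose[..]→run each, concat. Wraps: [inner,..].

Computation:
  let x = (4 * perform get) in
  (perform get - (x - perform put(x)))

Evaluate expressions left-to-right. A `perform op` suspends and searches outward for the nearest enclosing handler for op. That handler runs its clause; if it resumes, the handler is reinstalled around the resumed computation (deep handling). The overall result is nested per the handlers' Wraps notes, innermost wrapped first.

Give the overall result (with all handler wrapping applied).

Answer: [(-18, 24)]

Evaluation trace:
get @ H0 ⇒ 6
get @ H0 ⇒ 6
put(24) @ H0 ⇒ s:=24
H0 returns (-18, 24)
H1 returns [(-18, 24)]
= [(-18, 24)]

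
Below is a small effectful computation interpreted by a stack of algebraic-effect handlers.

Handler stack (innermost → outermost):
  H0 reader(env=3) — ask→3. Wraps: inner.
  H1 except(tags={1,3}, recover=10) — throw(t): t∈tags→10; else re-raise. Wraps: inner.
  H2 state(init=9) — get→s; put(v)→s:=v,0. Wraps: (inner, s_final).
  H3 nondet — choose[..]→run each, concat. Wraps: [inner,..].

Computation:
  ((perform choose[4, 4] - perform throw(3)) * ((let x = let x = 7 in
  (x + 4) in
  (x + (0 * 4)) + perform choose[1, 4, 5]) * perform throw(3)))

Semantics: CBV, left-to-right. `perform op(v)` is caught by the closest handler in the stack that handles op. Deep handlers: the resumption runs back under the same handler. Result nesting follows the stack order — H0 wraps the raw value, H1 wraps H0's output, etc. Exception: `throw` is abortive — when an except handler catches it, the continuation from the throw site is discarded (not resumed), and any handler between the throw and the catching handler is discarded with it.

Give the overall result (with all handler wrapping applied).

Answer: [(10, 9), (10, 9)]

Working:
choose[4, 4] @ H3
  branch[0] choose=4:
    throw(3) @ H1 caught ⇒ 10
    H2 returns (10, 9)
    H3 returns [(10, 9)]
  branch[1] choose=4:
    throw(3) @ H1 caught ⇒ 10
    H2 returns (10, 9)
    H3 returns [(10, 9)]
= [(10, 9), (10, 9)]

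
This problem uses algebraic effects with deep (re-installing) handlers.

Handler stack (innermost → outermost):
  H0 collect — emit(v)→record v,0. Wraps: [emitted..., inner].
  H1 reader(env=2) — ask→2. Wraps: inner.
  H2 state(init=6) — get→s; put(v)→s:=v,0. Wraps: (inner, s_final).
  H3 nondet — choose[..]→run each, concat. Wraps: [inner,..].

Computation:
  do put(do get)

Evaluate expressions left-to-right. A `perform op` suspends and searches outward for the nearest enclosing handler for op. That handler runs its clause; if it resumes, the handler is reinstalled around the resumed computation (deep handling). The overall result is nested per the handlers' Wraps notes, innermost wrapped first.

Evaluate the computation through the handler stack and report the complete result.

Answer: [([0], 6)]

Step-by-step:
get @ H2 ⇒ 6
put(6) @ H2 ⇒ s:=6
H0 returns [0]
H1 returns [0]
H2 returns ([0], 6)
H3 returns [([0], 6)]
= [([0], 6)]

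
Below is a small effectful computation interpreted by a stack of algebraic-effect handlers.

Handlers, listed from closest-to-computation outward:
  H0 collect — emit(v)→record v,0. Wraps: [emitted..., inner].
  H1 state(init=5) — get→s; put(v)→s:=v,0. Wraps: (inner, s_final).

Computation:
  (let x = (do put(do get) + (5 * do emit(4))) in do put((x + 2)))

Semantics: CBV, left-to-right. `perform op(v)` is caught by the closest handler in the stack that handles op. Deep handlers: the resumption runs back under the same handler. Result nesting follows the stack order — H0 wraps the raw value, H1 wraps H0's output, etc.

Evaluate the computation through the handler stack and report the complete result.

Answer: ([4, 0], 2)

Step-by-step:
get @ H1 ⇒ 5
put(5) @ H1 ⇒ s:=5
emit(4) @ H0 ⇒ out+=4
put(2) @ H1 ⇒ s:=2
H0 returns [4, 0]
H1 returns ([4, 0], 2)
= ([4, 0], 2)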